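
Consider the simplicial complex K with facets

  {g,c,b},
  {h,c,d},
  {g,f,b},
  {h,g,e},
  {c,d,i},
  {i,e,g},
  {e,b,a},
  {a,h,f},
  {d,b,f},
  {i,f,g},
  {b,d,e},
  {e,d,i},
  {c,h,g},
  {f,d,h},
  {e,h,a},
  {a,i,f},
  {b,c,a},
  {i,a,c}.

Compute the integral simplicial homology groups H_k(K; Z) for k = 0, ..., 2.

We work with the vertex ordering a < b < c < d < e < f < g < h < i. The simplices of K, each written with vertices in increasing order, are:

  0-simplices (9): a, b, c, d, e, f, g, h, i
  1-simplices (27): ab, ac, ae, af, ah, ai, bc, bd, be, bf, bg, cd, cg, ch, ci, de, df, dh, di, eg, eh, ei, fg, fh, fi, gh, gi
  2-simplices (18): abc, abe, aci, aeh, afh, afi, bcg, bde, bdf, bfg, cdh, cdi, cgh, dei, dfh, egh, egi, fgi

so the chain groups are C_0 ≅ Z^9, C_1 ≅ Z^27, C_2 ≅ Z^18.

∂_1: C_1 → C_0 maps an edge to its endpoints' difference, ∂[p,q] = q − p.
The 9×27 boundary matrix has rank 8 and Smith normal form diag(1,1,1,1,1,1,1,1).

∂_2: C_2 → C_1 maps a triangle to the signed sum of its edges. For instance
  ∂aci = ci − ai + ac,
  ∂dei = ei − di + de.
The resulting 27×18 matrix has rank 17, and its Smith normal form has invariant factors (1,1,1,1,1,1,1,1,1,1,1,1,1,1,1,1,1).

From H_k ≅ ker(∂_k) / im(∂_{k+1}) we obtain:

  H_0: rank C_0 − rank ∂_1 = 9 − 8 = 1, and the invariant factors of ∂_1 are all 1, so H_0 = Z.
  H_1: rank ker ∂_1 − rank ∂_2 = (27 − 8) − 17 = 2, and the invariant factors of ∂_2 are all 1, so H_1 = Z^2.
  H_2: rank ker ∂_2 − rank ∂_3 = (18 − 17) − 0 = 1, and there is no ∂_3, so H_2 = Z.

(K is a triangulation of the torus T^2.)

H_0 ≅ Z,  H_1 ≅ Z^2,  H_2 ≅ Z.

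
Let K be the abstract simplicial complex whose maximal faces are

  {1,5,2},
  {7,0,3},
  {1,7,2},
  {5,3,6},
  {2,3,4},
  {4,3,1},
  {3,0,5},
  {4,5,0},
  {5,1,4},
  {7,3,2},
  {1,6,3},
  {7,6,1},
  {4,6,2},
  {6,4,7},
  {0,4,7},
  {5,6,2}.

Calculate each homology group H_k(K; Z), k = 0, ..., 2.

We work with the vertex ordering 0 < 1 < 2 < 3 < 4 < 5 < 6 < 7. The simplices of K, each written with vertices in increasing order, are:

  0-simplices (8): [0], [1], [2], [3], [4], [5], [6], [7]
  1-simplices (24): (24 of them)
  2-simplices (16): [0,3,5], [0,3,7], [0,4,5], [0,4,7], [1,2,5], [1,2,7], [1,3,4], [1,3,6], [1,4,5], [1,6,7], [2,3,4], [2,3,7], [2,4,6], [2,5,6], [3,5,6], [4,6,7]

Hence C_0 ≅ Z^8, C_1 ≅ Z^24, C_2 ≅ Z^16.

Boundary ∂_1: C_1 → C_0 maps an edge to its endpoints' difference, ∂[p,q] = q − p. For instance
  ∂[1,5] = [5] − [1].
The resulting 8×24 matrix has rank 7, and its Smith normal form has invariant factors (1,1,1,1,1,1,1).

Boundary ∂_2: C_2 → C_1 sends each 2-simplex [p,q,r] to [q,r] − [p,r] + [p,q]. For instance
  ∂[0,3,5] = [3,5] − [0,5] + [0,3],
  ∂[0,3,7] = [3,7] − [0,7] + [0,3].
As a 24×16 matrix over Z this has rank 15, with invariant factors (1,1,1,1,1,1,1,1,1,1,1,1,1,1,1).

From H_k ≅ ker(∂_k) / im(∂_{k+1}) we obtain:

  H_0: rank C_0 − rank ∂_1 = 8 − 7 = 1, and the invariant factors of ∂_1 are all 1, so H_0 = Z.
  H_1: rank ker ∂_1 − rank ∂_2 = (24 − 7) − 15 = 2, and the invariant factors of ∂_2 are all 1, so H_1 = Z^2.
  H_2: rank ker ∂_2 − rank ∂_3 = (16 − 15) − 0 = 1, and there is no ∂_3, so H_2 = Z.

H_0 ≅ Z,  H_1 ≅ Z^2,  H_2 ≅ Z.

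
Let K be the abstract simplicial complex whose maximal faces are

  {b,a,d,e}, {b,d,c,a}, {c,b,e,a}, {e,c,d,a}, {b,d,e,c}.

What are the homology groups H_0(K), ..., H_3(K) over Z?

H_0 ≅ Z,  H_1 = 0,  H_2 = 0,  H_3 ≅ Z.

Fix the vertex order a < b < c < d < e and write every simplex with vertices in increasing order. Then dim K = 3 and the simplices of K are:

  0-simplices (5): a, b, c, d, e
  1-simplices (10): ab, ac, ad, ae, bc, bd, be, cd, ce, de
  2-simplices (10): abc, abd, abe, acd, ace, ade, bcd, bce, bde, cde
  3-simplices (5): abcd, abce, abde, acde, bcde

Hence C_0 ≅ Z^5, C_1 ≅ Z^10, C_2 ≅ Z^10, C_3 ≅ Z^5.

Boundary ∂_1: C_1 → C_0 is given by ∂[p,q] = [q] − [p]. For instance
  ∂de = e − d.
As a 5×10 matrix over Z this has rank 4, with invariant factors (1,1,1,1).

The boundary map ∂_2: C_2 → C_1 sends each 2-simplex [p,q,r] to [q,r] − [p,r] + [p,q]. For instance
  ∂bce = ce − be + bc,
  ∂bcd = cd − bd + bc.
This gives a 10×10 integer matrix of rank 6; reducing to Smith normal form yields diagonal entries (1,1,1,1,1,1).

Boundary ∂_3: C_3 → C_2 sends each 3-simplex σ to the alternating sum Σ_i (−1)^i (σ with its i-th vertex removed). For instance
  ∂bcde = cde − bde + bce − bcd,
  ∂abcd = bcd − acd + abd − abc.
The 10×5 boundary matrix has rank 4 and Smith normal form diag(1,1,1,1).

Computing H_k = (kernel of ∂_k) / (image of ∂_{k+1}):

  H_0: rank C_0 − rank ∂_1 = 5 − 4 = 1, and the invariant factors of ∂_1 are all 1, so H_0 ≅ Z.
  H_1: rank ker ∂_1 − rank ∂_2 = (10 − 4) − 6 = 0, and the invariant factors of ∂_2 are all 1, so H_1 ≅ 0.
  H_2: rank ker ∂_2 − rank ∂_3 = (10 − 6) − 4 = 0, and the invariant factors of ∂_3 are all 1, so H_2 ≅ 0.
  H_3: rank ker ∂_3 − rank ∂_4 = (5 − 4) − 0 = 1, and there is no ∂_4, so H_3 ≅ Z.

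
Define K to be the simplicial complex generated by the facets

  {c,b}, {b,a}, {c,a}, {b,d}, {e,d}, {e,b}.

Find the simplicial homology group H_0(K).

Order the vertices as a < b < c < d < e. Listing each simplex with vertices in this order, K has dimension 1 with simplices:

  0-simplices (5): a, b, c, d, e
  1-simplices (6): ab, ac, bc, bd, be, de

so the chain groups are C_0 ≅ Z^5, C_1 ≅ Z^6.

The boundary map ∂_1: C_1 → C_0 is given by ∂[p,q] = [q] − [p]. For instance
  ∂bc = c − b.
The 5×6 boundary matrix has rank 4 and Smith normal form diag(1,1,1,1).

From H_k ≅ ker(∂_k) / im(∂_{k+1}) we obtain:

  H_0: rank C_0 − rank ∂_1 = 5 − 4 = 1, and the invariant factors of ∂_1 are all 1, so H_0 ≅ Z.

H_0 = Z.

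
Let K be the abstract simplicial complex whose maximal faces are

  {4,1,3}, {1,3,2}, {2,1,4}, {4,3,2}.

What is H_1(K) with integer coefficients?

H_1 = 0.

We work with the vertex ordering 1 < 2 < 3 < 4. The simplices of K, each written with vertices in increasing order, are:

  0-simplices (4): [1], [2], [3], [4]
  1-simplices (6): [1,2], [1,3], [1,4], [2,3], [2,4], [3,4]
  2-simplices (4): [1,2,3], [1,2,4], [1,3,4], [2,3,4]

Hence C_0 ≅ Z^4, C_1 ≅ Z^6, C_2 ≅ Z^4.

The boundary map ∂_1: C_1 → C_0 maps an edge to its endpoints' difference, ∂[p,q] = q − p.
The 4×6 boundary matrix has rank 3 and Smith normal form diag(1,1,1).

∂_2: C_2 → C_1 maps a triangle to the signed sum of its edges. For instance
  ∂[1,2,3] = [2,3] − [1,3] + [1,2],
  ∂[1,2,4] = [2,4] − [1,4] + [1,2].
The 6×4 boundary matrix has rank 3 and Smith normal form diag(1,1,1).

Computing H_k = (kernel of ∂_k) / (image of ∂_{k+1}):

  H_1: rank ker ∂_1 − rank ∂_2 = (6 − 3) − 3 = 0, and the invariant factors of ∂_2 are all 1, so H_1 ≅ 0.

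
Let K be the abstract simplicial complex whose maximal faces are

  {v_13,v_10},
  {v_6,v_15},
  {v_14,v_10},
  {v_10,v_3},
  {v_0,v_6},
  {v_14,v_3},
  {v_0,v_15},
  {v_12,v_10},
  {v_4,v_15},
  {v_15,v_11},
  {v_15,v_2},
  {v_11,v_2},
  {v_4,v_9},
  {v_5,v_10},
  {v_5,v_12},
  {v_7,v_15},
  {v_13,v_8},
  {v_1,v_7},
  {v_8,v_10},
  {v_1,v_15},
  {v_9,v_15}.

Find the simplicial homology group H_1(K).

H_1 ≅ Z^7.

Take the total order v_0 < v_1 < v_2 < v_3 < v_4 < v_5 < v_6 < v_7 < v_8 < v_9 < v_10 < v_11 < v_12 < v_13 < v_14 < v_15 on the vertex set. Then K (dimension 1) consists of the simplices:

  0-simplices (16): [v_0], [v_1], [v_2], [v_3], [v_4], [v_5], [v_6], [v_7], [v_8], [v_9], [v_10], [v_11], [v_12], [v_13], [v_14], [v_15]
  1-simplices (21): (21 of them)

Hence C_0 ≅ Z^16, C_1 ≅ Z^21.

Boundary ∂_1: C_1 → C_0 sends each edge [p,q] (with p < q) to q − p. For instance
  ∂[v_3,v_10] = [v_10] − [v_3].
This gives a 16×21 integer matrix of rank 14; reducing to Smith normal form yields diagonal entries (1,1,1,1,1,1,1,1,1,1,1,1,1,1).

Computing H_k = (kernel of ∂_k) / (image of ∂_{k+1}):

  H_1: rank ker ∂_1 − rank ∂_2 = (21 − 14) − 0 = 7, and there is no ∂_2, so H_1 = Z^7.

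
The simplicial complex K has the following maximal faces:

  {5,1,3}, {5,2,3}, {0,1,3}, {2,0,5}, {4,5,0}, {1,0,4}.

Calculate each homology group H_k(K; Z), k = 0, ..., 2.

Take the total order 0 < 1 < 2 < 3 < 4 < 5 on the vertex set. Then K (dimension 2) consists of the simplices:

  0-simplices (6): [0], [1], [2], [3], [4], [5]
  1-simplices (12): [0,1], [0,2], [0,3], [0,4], [0,5], [1,3], [1,4], [1,5], [2,3], [2,5], [3,5], [4,5]
  2-simplices (6): [0,1,3], [0,1,4], [0,2,5], [0,4,5], [1,3,5], [2,3,5]

so the chain groups are C_0 ≅ Z^6, C_1 ≅ Z^12, C_2 ≅ Z^6.

Boundary ∂_1: C_1 → C_0 sends each edge [p,q] (with p < q) to q − p.
The resulting 6×12 matrix has rank 5, and its Smith normal form has invariant factors (1,1,1,1,1).

Boundary ∂_2: C_2 → C_1 sends each 2-simplex [p,q,r] to [q,r] − [p,r] + [p,q]. For instance
  ∂[0,4,5] = [4,5] − [0,5] + [0,4],
  ∂[2,3,5] = [3,5] − [2,5] + [2,3].
As a 12×6 matrix over Z this has rank 6, with invariant factors (1,1,1,1,1,1).

Reading off H_k = ker ∂_k / im ∂_{k+1}:

  H_0: rank C_0 − rank ∂_1 = 6 − 5 = 1, and the invariant factors of ∂_1 are all 1, so H_0 ≅ Z.
  H_1: rank ker ∂_1 − rank ∂_2 = (12 − 5) − 6 = 1, and the invariant factors of ∂_2 are all 1, so H_1 ≅ Z.
  H_2: rank ker ∂_2 − rank ∂_3 = (6 − 6) − 0 = 0, and there is no ∂_3, so H_2 ≅ 0.

(K is a triangulation of the cylinder S^1 x I.)

H_0 ≅ Z,  H_1 ≅ Z,  H_2 = 0.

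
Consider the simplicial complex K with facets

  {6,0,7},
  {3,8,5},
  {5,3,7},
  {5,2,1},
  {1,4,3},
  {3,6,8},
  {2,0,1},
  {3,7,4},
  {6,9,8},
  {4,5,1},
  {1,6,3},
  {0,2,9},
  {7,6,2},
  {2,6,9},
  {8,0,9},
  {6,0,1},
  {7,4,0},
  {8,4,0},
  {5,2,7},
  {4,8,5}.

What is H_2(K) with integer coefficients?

H_2 ≅ 0.

Take the total order 0 < 1 < 2 < 3 < 4 < 5 < 6 < 7 < 8 < 9 on the vertex set. Then K (dimension 2) consists of the simplices:

  0-simplices (10): [0], [1], [2], [3], [4], [5], [6], [7], [8], [9]
  1-simplices (30): (30 of them)
  2-simplices (20): (20 of them)

Hence C_0 ≅ Z^10, C_1 ≅ Z^30, C_2 ≅ Z^20.

∂_1: C_1 → C_0 is given by ∂[p,q] = [q] − [p]. For instance
  ∂[2,6] = [6] − [2].
As a 10×30 matrix over Z this has rank 9, with invariant factors (1,1,1,1,1,1,1,1,1).

Boundary ∂_2: C_2 → C_1 sends each 2-simplex [p,q,r] to [q,r] − [p,r] + [p,q]. For instance
  ∂[1,2,5] = [2,5] − [1,5] + [1,2],
  ∂[0,4,7] = [4,7] − [0,7] + [0,4].
The resulting 30×20 matrix has rank 20, and its Smith normal form has invariant factors (1,1,1,1,1,1,1,1,1,1,1,1,1,1,1,1,1,1,1,2).

Reading off H_k = ker ∂_k / im ∂_{k+1}:

  H_2: rank ker ∂_2 − rank ∂_3 = (20 − 20) − 0 = 0, and there is no ∂_3, so H_2 ≅ 0.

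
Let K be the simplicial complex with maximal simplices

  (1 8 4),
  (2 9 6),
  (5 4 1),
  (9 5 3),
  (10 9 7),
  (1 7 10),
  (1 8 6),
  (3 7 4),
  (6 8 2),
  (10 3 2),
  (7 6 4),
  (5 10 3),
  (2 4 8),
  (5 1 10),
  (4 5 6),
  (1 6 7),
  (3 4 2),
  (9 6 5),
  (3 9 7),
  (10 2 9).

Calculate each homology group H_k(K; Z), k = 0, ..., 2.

H_0 ≅ Z,  H_1 ≅ Z ⊕ Z/2,  H_2 = 0.

We work with the vertex ordering 1 < 2 < 3 < 4 < 5 < 6 < 7 < 8 < 9 < 10. The simplices of K, each written with vertices in increasing order, are:

  0-simplices (10): [1], [2], [3], [4], [5], [6], [7], [8], [9], [10]
  1-simplices (30): (30 of them)
  2-simplices (20): (20 of them)

Hence C_0 ≅ Z^10, C_1 ≅ Z^30, C_2 ≅ Z^20.

The boundary map ∂_1: C_1 → C_0 maps an edge to its endpoints' difference, ∂[p,q] = q − p. For instance
  ∂[1,4] = [4] − [1].
This gives a 10×30 integer matrix of rank 9; reducing to Smith normal form yields diagonal entries (1,1,1,1,1,1,1,1,1).

The boundary map ∂_2: C_2 → C_1 acts by ∂[p,q,r] = [q,r] − [p,r] + [p,q]. For instance
  ∂[1,5,10] = [5,10] − [1,10] + [1,5],
  ∂[2,6,9] = [6,9] − [2,9] + [2,6].
The 30×20 boundary matrix has rank 20 and Smith normal form diag(1,1,1,1,1,1,1,1,1,1,1,1,1,1,1,1,1,1,1,2).

Now H_k = ker ∂_k / im ∂_{k+1}, so:

  H_0: rank C_0 − rank ∂_1 = 10 − 9 = 1, and the invariant factors of ∂_1 are all 1, so H_0 = Z.
  H_1: rank ker ∂_1 − rank ∂_2 = (30 − 9) − 20 = 1, and ∂_2 has invariant factor 2 > 1, so H_1 = Z ⊕ Z/2.
  H_2: rank ker ∂_2 − rank ∂_3 = (20 − 20) − 0 = 0, and there is no ∂_3, so H_2 = 0.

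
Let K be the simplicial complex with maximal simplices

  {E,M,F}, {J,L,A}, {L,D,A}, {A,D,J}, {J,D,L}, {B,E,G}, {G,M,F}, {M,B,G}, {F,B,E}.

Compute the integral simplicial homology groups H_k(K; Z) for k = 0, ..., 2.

H_0 = Z^2,  H_1 = Z,  H_2 = Z.

Order the vertices as A < B < D < E < F < G < J < L < M. Listing each simplex with vertices in this order, K has dimension 2 with simplices:

  0-simplices (9): A, B, D, E, F, G, J, L, M
  1-simplices (16): AD, AJ, AL, BE, BF, BG, BM, DJ, DL, EF, EG, EM, FG, FM, GM, JL
  2-simplices (9): ADJ, ADL, AJL, BEF, BEG, BGM, DJL, EFM, FGM

giving chain groups C_0 ≅ Z^9, C_1 ≅ Z^16, C_2 ≅ Z^9.

∂_1: C_1 → C_0 is given by ∂[p,q] = [q] − [p].
As a 9×16 matrix over Z this has rank 7, with invariant factors (1,1,1,1,1,1,1).

∂_2: C_2 → C_1 maps a triangle to the signed sum of its edges. For instance
  ∂FGM = GM − FM + FG,
  ∂DJL = JL − DL + DJ.
This gives a 16×9 integer matrix of rank 8; reducing to Smith normal form yields diagonal entries (1,1,1,1,1,1,1,1).

From H_k ≅ ker(∂_k) / im(∂_{k+1}) we obtain:

  H_0: rank C_0 − rank ∂_1 = 9 − 7 = 2, and the invariant factors of ∂_1 are all 1, so H_0 ≅ Z^2.
  H_1: rank ker ∂_1 − rank ∂_2 = (16 − 7) − 8 = 1, and the invariant factors of ∂_2 are all 1, so H_1 ≅ Z.
  H_2: rank ker ∂_2 − rank ∂_3 = (9 − 8) − 0 = 1, and there is no ∂_3, so H_2 ≅ Z.

(K is a triangulation of the disjoint union of the Möbius band and the 2-sphere S^2.)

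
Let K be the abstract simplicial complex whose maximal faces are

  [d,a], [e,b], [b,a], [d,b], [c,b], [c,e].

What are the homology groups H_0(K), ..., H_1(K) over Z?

H_0 ≅ Z,  H_1 ≅ Z^2.

K has 5 vertices, 6 edges.
rank ∂_0 = 0, rank ∂_1 = 4 ⇒ b_0 = 5 − 0 − 4 = 1; all invariant factors of ∂_1 are 1 so no torsion. So H_0 ≅ Z.
rank ∂_1 = 4, rank ∂_2 = 0 ⇒ b_1 = 6 − 4 − 0 = 2. So H_1 ≅ Z^2.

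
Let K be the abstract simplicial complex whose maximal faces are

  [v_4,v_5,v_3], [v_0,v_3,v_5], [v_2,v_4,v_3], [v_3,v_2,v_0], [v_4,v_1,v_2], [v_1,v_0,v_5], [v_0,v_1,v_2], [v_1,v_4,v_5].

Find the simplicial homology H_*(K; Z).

H_0 = Z,  H_1 = 0,  H_2 = Z.

Take the total order v_0 < v_1 < v_2 < v_3 < v_4 < v_5 on the vertex set. Then K (dimension 2) consists of the simplices:

  0-simplices (6): [v_0], [v_1], [v_2], [v_3], [v_4], [v_5]
  1-simplices (12): [v_0,v_1], [v_0,v_2], [v_0,v_3], [v_0,v_5], [v_1,v_2], [v_1,v_4], [v_1,v_5], [v_2,v_3], [v_2,v_4], [v_3,v_4], [v_3,v_5], [v_4,v_5]
  2-simplices (8): [v_0,v_1,v_2], [v_0,v_1,v_5], [v_0,v_2,v_3], [v_0,v_3,v_5], [v_1,v_2,v_4], [v_1,v_4,v_5], [v_2,v_3,v_4], [v_3,v_4,v_5]

so the chain groups are C_0 ≅ Z^6, C_1 ≅ Z^12, C_2 ≅ Z^8.

∂_1: C_1 → C_0 is given by ∂[p,q] = [q] − [p].
This gives a 6×12 integer matrix of rank 5; reducing to Smith normal form yields diagonal entries (1,1,1,1,1).

Boundary ∂_2: C_2 → C_1 sends each 2-simplex [p,q,r] to [q,r] − [p,r] + [p,q]. For instance
  ∂[v_0,v_2,v_3] = [v_2,v_3] − [v_0,v_3] + [v_0,v_2],
  ∂[v_0,v_1,v_2] = [v_1,v_2] − [v_0,v_2] + [v_0,v_1].
This gives a 12×8 integer matrix of rank 7; reducing to Smith normal form yields diagonal entries (1,1,1,1,1,1,1).

Computing H_k = (kernel of ∂_k) / (image of ∂_{k+1}):

  H_0: rank C_0 − rank ∂_1 = 6 − 5 = 1, and the invariant factors of ∂_1 are all 1, so H_0 = Z.
  H_1: rank ker ∂_1 − rank ∂_2 = (12 − 5) − 7 = 0, and the invariant factors of ∂_2 are all 1, so H_1 = 0.
  H_2: rank ker ∂_2 − rank ∂_3 = (8 − 7) − 0 = 1, and there is no ∂_3, so H_2 = Z.

As a check, the Euler characteristic is 6 − 12 + 8 = 2, which agrees with 1 − 0 + 1 = 2.
(K is a triangulation of the 2-sphere S^2.)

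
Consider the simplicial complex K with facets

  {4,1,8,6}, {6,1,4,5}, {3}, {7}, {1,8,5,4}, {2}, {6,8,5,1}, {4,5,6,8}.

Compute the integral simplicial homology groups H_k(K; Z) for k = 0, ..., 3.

H_0 = Z^4,  H_1 = 0,  H_2 = 0,  H_3 = Z.

Fix the vertex order 1 < 2 < 3 < 4 < 5 < 6 < 7 < 8 and write every simplex with vertices in increasing order. Then dim K = 3 and the simplices of K are:

  0-simplices (8): [1], [2], [3], [4], [5], [6], [7], [8]
  1-simplices (10): [1,4], [1,5], [1,6], [1,8], [4,5], [4,6], [4,8], [5,6], [5,8], [6,8]
  2-simplices (10): [1,4,5], [1,4,6], [1,4,8], [1,5,6], [1,5,8], [1,6,8], [4,5,6], [4,5,8], [4,6,8], [5,6,8]
  3-simplices (5): [1,4,5,6], [1,4,5,8], [1,4,6,8], [1,5,6,8], [4,5,6,8]

Hence C_0 ≅ Z^8, C_1 ≅ Z^10, C_2 ≅ Z^10, C_3 ≅ Z^5.

The boundary map ∂_1: C_1 → C_0 is given by ∂[p,q] = [q] − [p]. For instance
  ∂[4,5] = [5] − [4].
As a 8×10 matrix over Z this has rank 4, with invariant factors (1,1,1,1).

The boundary map ∂_2: C_2 → C_1 acts by ∂[p,q,r] = [q,r] − [p,r] + [p,q]. For instance
  ∂[4,6,8] = [6,8] − [4,8] + [4,6],
  ∂[1,4,8] = [4,8] − [1,8] + [1,4].
The 10×10 boundary matrix has rank 6 and Smith normal form diag(1,1,1,1,1,1).

Boundary ∂_3: C_3 → C_2 sends each 3-simplex σ to the alternating sum Σ_i (−1)^i (σ with its i-th vertex removed). For instance
  ∂[1,4,6,8] = [4,6,8] − [1,6,8] + [1,4,8] − [1,4,6],
  ∂[1,4,5,6] = [4,5,6] − [1,5,6] + [1,4,6] − [1,4,5].
The resulting 10×5 matrix has rank 4, and its Smith normal form has invariant factors (1,1,1,1).

From H_k ≅ ker(∂_k) / im(∂_{k+1}) we obtain:

  H_0: rank C_0 − rank ∂_1 = 8 − 4 = 4, and the invariant factors of ∂_1 are all 1, so H_0 = Z^4.
  H_1: rank ker ∂_1 − rank ∂_2 = (10 − 4) − 6 = 0, and the invariant factors of ∂_2 are all 1, so H_1 = 0.
  H_2: rank ker ∂_2 − rank ∂_3 = (10 − 6) − 4 = 0, and the invariant factors of ∂_3 are all 1, so H_2 = 0.
  H_3: rank ker ∂_3 − rank ∂_4 = (5 − 4) − 0 = 1, and there is no ∂_4, so H_3 = Z.

(K is a triangulation of the disjoint union of a set of 3 points and the 3-sphere S^3.)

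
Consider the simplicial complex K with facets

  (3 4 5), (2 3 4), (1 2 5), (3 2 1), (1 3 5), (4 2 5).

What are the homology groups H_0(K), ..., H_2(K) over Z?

H_0 = Z,  H_1 = 0,  H_2 = Z.

K has 5 vertices, 9 edges, 6 triangles.
rank ∂_0 = 0, rank ∂_1 = 4 ⇒ b_0 = 5 − 0 − 4 = 1; all invariant factors of ∂_1 are 1 so no torsion. So H_0 = Z.
rank ∂_1 = 4, rank ∂_2 = 5 ⇒ b_1 = 9 − 4 − 5 = 0; all invariant factors of ∂_2 are 1 so no torsion. So H_1 = 0.
rank ∂_2 = 5, rank ∂_3 = 0 ⇒ b_2 = 6 − 5 − 0 = 1. So H_2 = Z.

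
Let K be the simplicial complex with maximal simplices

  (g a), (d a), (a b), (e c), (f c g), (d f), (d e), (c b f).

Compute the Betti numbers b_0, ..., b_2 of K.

b_0 = 1, b_1 = 3, b_2 = 0.

K has 7 vertices, 11 edges, 2 triangles.
rank ∂_0 = 0, rank ∂_1 = 6 ⇒ b_0 = 7 − 0 − 6 = 1; all invariant factors of ∂_1 are 1 so no torsion. So H_0 = Z.
rank ∂_1 = 6, rank ∂_2 = 2 ⇒ b_1 = 11 − 6 − 2 = 3; all invariant factors of ∂_2 are 1 so no torsion. So H_1 = Z^3.
rank ∂_2 = 2, rank ∂_3 = 0 ⇒ b_2 = 2 − 2 − 0 = 0. So H_2 = 0.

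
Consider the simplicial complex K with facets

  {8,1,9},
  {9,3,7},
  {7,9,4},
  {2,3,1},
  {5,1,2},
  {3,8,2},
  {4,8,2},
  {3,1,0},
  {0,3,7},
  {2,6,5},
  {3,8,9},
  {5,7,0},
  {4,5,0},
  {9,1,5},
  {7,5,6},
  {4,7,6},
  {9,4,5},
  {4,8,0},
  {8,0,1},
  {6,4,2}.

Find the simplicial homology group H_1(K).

We work with the vertex ordering 0 < 1 < 2 < 3 < 4 < 5 < 6 < 7 < 8 < 9. The simplices of K, each written with vertices in increasing order, are:

  0-simplices (10): [0], [1], [2], [3], [4], [5], [6], [7], [8], [9]
  1-simplices (30): (30 of them)
  2-simplices (20): (20 of them)

Hence C_0 ≅ Z^10, C_1 ≅ Z^30, C_2 ≅ Z^20.

The boundary map ∂_1: C_1 → C_0 sends each edge [p,q] (with p < q) to q − p. For instance
  ∂[0,8] = [8] − [0].
As a 10×30 matrix over Z this has rank 9, with invariant factors (1,1,1,1,1,1,1,1,1).

The boundary map ∂_2: C_2 → C_1 sends each 2-simplex [p,q,r] to [q,r] − [p,r] + [p,q]. For instance
  ∂[4,5,9] = [5,9] − [4,9] + [4,5],
  ∂[4,6,7] = [6,7] − [4,7] + [4,6].
This gives a 30×20 integer matrix of rank 20; reducing to Smith normal form yields diagonal entries (1,1,1,1,1,1,1,1,1,1,1,1,1,1,1,1,1,1,1,2).

Now H_k = ker ∂_k / im ∂_{k+1}, so:

  H_1: rank ker ∂_1 − rank ∂_2 = (30 − 9) − 20 = 1, and ∂_2 has invariant factor 2 > 1, so H_1 ≅ Z × Z/2.

H_1 = Z × Z/2.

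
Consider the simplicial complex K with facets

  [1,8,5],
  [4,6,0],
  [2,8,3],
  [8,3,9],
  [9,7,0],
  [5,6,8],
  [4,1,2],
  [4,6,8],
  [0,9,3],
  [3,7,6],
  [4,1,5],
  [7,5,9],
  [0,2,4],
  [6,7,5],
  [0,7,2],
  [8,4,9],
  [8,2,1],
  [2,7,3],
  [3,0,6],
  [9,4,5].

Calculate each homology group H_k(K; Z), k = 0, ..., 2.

H_0 = Z,  H_1 = Z ⊕ Z_2,  H_2 = 0.

Fix the vertex order 0 < 1 < 2 < 3 < 4 < 5 < 6 < 7 < 8 < 9 and write every simplex with vertices in increasing order. Then dim K = 2 and the simplices of K are:

  0-simplices (10): [0], [1], [2], [3], [4], [5], [6], [7], [8], [9]
  1-simplices (30): (30 of them)
  2-simplices (20): (20 of them)

Hence C_0 ≅ Z^10, C_1 ≅ Z^30, C_2 ≅ Z^20.

The boundary map ∂_1: C_1 → C_0 is given by ∂[p,q] = [q] − [p]. For instance
  ∂[8,9] = [9] − [8].
The resulting 10×30 matrix has rank 9, and its Smith normal form has invariant factors (1,1,1,1,1,1,1,1,1).

Boundary ∂_2: C_2 → C_1 sends each 2-simplex [p,q,r] to [q,r] − [p,r] + [p,q]. For instance
  ∂[0,2,7] = [2,7] − [0,7] + [0,2],
  ∂[0,4,6] = [4,6] − [0,6] + [0,4].
The 30×20 boundary matrix has rank 20 and Smith normal form diag(1,1,1,1,1,1,1,1,1,1,1,1,1,1,1,1,1,1,1,2).

Computing H_k = (kernel of ∂_k) / (image of ∂_{k+1}):

  H_0: rank C_0 − rank ∂_1 = 10 − 9 = 1, and the invariant factors of ∂_1 are all 1, so H_0 ≅ Z.
  H_1: rank ker ∂_1 − rank ∂_2 = (30 − 9) − 20 = 1, and ∂_2 has invariant factor 2 > 1, so H_1 ≅ Z ⊕ Z_2.
  H_2: rank ker ∂_2 − rank ∂_3 = (20 − 20) − 0 = 0, and there is no ∂_3, so H_2 ≅ 0.

As a check, the Euler characteristic is 10 − 30 + 20 = 0, which agrees with 1 − 1 + 0 = 0.
(K is a triangulation of the Klein bottle.)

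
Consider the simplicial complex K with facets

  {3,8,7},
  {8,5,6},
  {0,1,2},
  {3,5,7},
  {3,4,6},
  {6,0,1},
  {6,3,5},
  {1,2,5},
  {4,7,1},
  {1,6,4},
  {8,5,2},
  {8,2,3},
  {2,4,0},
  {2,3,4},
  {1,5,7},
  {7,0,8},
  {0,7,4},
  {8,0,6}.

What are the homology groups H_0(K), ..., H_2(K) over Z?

H_0 = Z,  H_1 = Z ⊕ Z/2Z,  H_2 = 0.

K has 9 vertices, 27 edges, 18 triangles.
rank ∂_0 = 0, rank ∂_1 = 8 ⇒ b_0 = 9 − 0 − 8 = 1; all invariant factors of ∂_1 are 1 so no torsion. So H_0 = Z.
rank ∂_1 = 8, rank ∂_2 = 18 ⇒ b_1 = 27 − 8 − 18 = 1; ∂_2 has invariant factor(s) [2] giving torsion. So H_1 = Z ⊕ Z/2Z.
rank ∂_2 = 18, rank ∂_3 = 0 ⇒ b_2 = 18 − 18 − 0 = 0. So H_2 = 0.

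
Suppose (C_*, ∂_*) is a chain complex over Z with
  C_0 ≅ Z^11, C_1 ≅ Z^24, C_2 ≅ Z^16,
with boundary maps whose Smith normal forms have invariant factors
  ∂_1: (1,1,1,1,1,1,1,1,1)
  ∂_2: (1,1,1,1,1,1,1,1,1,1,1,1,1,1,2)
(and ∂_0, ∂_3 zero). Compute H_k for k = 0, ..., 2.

H_0 = Z^2,  H_1 = Z/2,  H_2 = Z.

H_0: b_0 = 11 − 0 − 9 = 2; torsion from ∂_1 factors > 1: none. So H_0 = Z^2.
H_1: b_1 = 24 − 9 − 15 = 0; torsion from ∂_2 factors > 1: [2]. So H_1 = Z/2.
H_2: b_2 = 16 − 15 − 0 = 1; torsion from ∂_3 factors > 1: none. So H_2 = Z.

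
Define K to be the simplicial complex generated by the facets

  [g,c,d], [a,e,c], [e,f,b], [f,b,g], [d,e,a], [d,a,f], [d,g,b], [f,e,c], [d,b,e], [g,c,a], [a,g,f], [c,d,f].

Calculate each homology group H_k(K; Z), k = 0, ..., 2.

Fix the vertex order a < b < c < d < e < f < g and write every simplex with vertices in increasing order. Then dim K = 2 and the simplices of K are:

  0-simplices (7): a, b, c, d, e, f, g
  1-simplices (18): ac, ad, ae, af, ag, bd, be, bf, bg, cd, ce, cf, cg, de, df, dg, ef, fg
  2-simplices (12): ace, acg, ade, adf, afg, bde, bdg, bef, bfg, cdf, cdg, cef

giving chain groups C_0 ≅ Z^7, C_1 ≅ Z^18, C_2 ≅ Z^12.

Boundary ∂_1: C_1 → C_0 maps an edge to its endpoints' difference, ∂[p,q] = q − p. For instance
  ∂de = e − d.
The resulting 7×18 matrix has rank 6, and its Smith normal form has invariant factors (1,1,1,1,1,1).

The boundary map ∂_2: C_2 → C_1 maps a triangle to the signed sum of its edges. For instance
  ∂acg = cg − ag + ac,
  ∂cdg = dg − cg + cd.
The 18×12 boundary matrix has rank 12 and Smith normal form diag(1,1,1,1,1,1,1,1,1,1,1,2).

From H_k ≅ ker(∂_k) / im(∂_{k+1}) we obtain:

  H_0: rank C_0 − rank ∂_1 = 7 − 6 = 1, and the invariant factors of ∂_1 are all 1, so H_0 ≅ Z.
  H_1: rank ker ∂_1 − rank ∂_2 = (18 − 6) − 12 = 0, and ∂_2 has invariant factor 2 > 1, so H_1 ≅ Z_2.
  H_2: rank ker ∂_2 − rank ∂_3 = (12 − 12) − 0 = 0, and there is no ∂_3, so H_2 ≅ 0.

As a check, the Euler characteristic is 7 − 18 + 12 = 1, which agrees with 1 − 0 + 0 = 1.
(K is a triangulation of the real projective plane RP^2.)

H_0 ≅ Z,  H_1 ≅ Z_2,  H_2 = 0.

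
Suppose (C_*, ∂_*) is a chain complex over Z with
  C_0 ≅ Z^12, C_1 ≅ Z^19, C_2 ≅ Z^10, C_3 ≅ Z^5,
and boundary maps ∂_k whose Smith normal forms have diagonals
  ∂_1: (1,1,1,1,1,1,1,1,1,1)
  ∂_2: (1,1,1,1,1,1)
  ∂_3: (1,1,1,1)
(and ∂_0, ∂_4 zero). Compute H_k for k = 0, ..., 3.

H_0: b_0 = 12 − 0 − 10 = 2; torsion from ∂_1 factors > 1: none. So H_0 ≅ Z^2.
H_1: b_1 = 19 − 10 − 6 = 3; torsion from ∂_2 factors > 1: none. So H_1 ≅ Z^3.
H_2: b_2 = 10 − 6 − 4 = 0; torsion from ∂_3 factors > 1: none. So H_2 ≅ 0.
H_3: b_3 = 5 − 4 − 0 = 1; torsion from ∂_4 factors > 1: none. So H_3 ≅ Z.

H_0 ≅ Z^2,  H_1 ≅ Z^3,  H_2 = 0,  H_3 ≅ Z.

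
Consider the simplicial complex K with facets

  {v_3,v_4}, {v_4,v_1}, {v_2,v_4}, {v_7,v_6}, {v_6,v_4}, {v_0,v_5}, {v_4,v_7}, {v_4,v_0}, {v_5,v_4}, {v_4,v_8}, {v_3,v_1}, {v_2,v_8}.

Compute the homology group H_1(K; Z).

Take the total order v_0 < v_1 < v_2 < v_3 < v_4 < v_5 < v_6 < v_7 < v_8 on the vertex set. Then K (dimension 1) consists of the simplices:

  0-simplices (9): [v_0], [v_1], [v_2], [v_3], [v_4], [v_5], [v_6], [v_7], [v_8]
  1-simplices (12): [v_0,v_4], [v_0,v_5], [v_1,v_3], [v_1,v_4], [v_2,v_4], [v_2,v_8], [v_3,v_4], [v_4,v_5], [v_4,v_6], [v_4,v_7], [v_4,v_8], [v_6,v_7]

so the chain groups are C_0 ≅ Z^9, C_1 ≅ Z^12.

∂_1: C_1 → C_0 maps an edge to its endpoints' difference, ∂[p,q] = q − p. For instance
  ∂[v_3,v_4] = [v_4] − [v_3].
This gives a 9×12 integer matrix of rank 8; reducing to Smith normal form yields diagonal entries (1,1,1,1,1,1,1,1).

Reading off H_k = ker ∂_k / im ∂_{k+1}:

  H_1: rank ker ∂_1 − rank ∂_2 = (12 − 8) − 0 = 4, and there is no ∂_2, so H_1 ≅ Z^4.

H_1 ≅ Z^4.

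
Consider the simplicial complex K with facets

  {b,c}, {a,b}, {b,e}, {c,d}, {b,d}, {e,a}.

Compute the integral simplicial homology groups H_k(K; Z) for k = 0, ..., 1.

Fix the vertex order a < b < c < d < e and write every simplex with vertices in increasing order. Then dim K = 1 and the simplices of K are:

  0-simplices (5): a, b, c, d, e
  1-simplices (6): ab, ae, bc, bd, be, cd

giving chain groups C_0 ≅ Z^5, C_1 ≅ Z^6.

∂_1: C_1 → C_0 sends each edge [p,q] (with p < q) to q − p.
The resulting 5×6 matrix has rank 4, and its Smith normal form has invariant factors (1,1,1,1).

Reading off H_k = ker ∂_k / im ∂_{k+1}:

  H_0: rank C_0 − rank ∂_1 = 5 − 4 = 1, and the invariant factors of ∂_1 are all 1, so H_0 ≅ Z.
  H_1: rank ker ∂_1 − rank ∂_2 = (6 − 4) − 0 = 2, and there is no ∂_2, so H_1 ≅ Z^2.

As a check, the Euler characteristic is 5 − 6 = -1, which agrees with 1 − 2 = -1.

H_0 ≅ Z,  H_1 ≅ Z^2.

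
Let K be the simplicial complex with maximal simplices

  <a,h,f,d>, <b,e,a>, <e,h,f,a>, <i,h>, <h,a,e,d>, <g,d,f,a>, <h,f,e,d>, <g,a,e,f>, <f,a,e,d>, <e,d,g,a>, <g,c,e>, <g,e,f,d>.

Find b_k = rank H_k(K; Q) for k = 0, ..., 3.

b_0 = 1, b_1 = 0, b_2 = 0, b_3 = 2.

K has 9 vertices, 19 edges, 18 triangles, 9 3-simplices.
rank ∂_0 = 0, rank ∂_1 = 8 ⇒ b_0 = 9 − 0 − 8 = 1; all invariant factors of ∂_1 are 1 so no torsion. So H_0 = Z.
rank ∂_1 = 8, rank ∂_2 = 11 ⇒ b_1 = 19 − 8 − 11 = 0; all invariant factors of ∂_2 are 1 so no torsion. So H_1 = 0.
rank ∂_2 = 11, rank ∂_3 = 7 ⇒ b_2 = 18 − 11 − 7 = 0; all invariant factors of ∂_3 are 1 so no torsion. So H_2 = 0.
rank ∂_3 = 7, rank ∂_4 = 0 ⇒ b_3 = 9 − 7 − 0 = 2. So H_3 = Z^2.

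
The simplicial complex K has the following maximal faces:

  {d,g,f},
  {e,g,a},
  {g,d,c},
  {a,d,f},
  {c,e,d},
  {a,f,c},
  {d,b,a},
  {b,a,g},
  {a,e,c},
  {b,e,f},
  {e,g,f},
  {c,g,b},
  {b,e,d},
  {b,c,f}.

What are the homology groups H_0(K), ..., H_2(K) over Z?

H_0 ≅ Z,  H_1 ≅ Z^2,  H_2 ≅ Z.

We work with the vertex ordering a < b < c < d < e < f < g. The simplices of K, each written with vertices in increasing order, are:

  0-simplices (7): a, b, c, d, e, f, g
  1-simplices (21): ab, ac, ad, ae, af, ag, bc, bd, be, bf, bg, cd, ce, cf, cg, de, df, dg, ef, eg, fg
  2-simplices (14): abd, abg, ace, acf, adf, aeg, bcf, bcg, bde, bef, cde, cdg, dfg, efg

so the chain groups are C_0 ≅ Z^7, C_1 ≅ Z^21, C_2 ≅ Z^14.

∂_1: C_1 → C_0 maps an edge to its endpoints' difference, ∂[p,q] = q − p.
The resulting 7×21 matrix has rank 6, and its Smith normal form has invariant factors (1,1,1,1,1,1).

The boundary map ∂_2: C_2 → C_1 sends each 2-simplex [p,q,r] to [q,r] − [p,r] + [p,q]. For instance
  ∂abg = bg − ag + ab,
  ∂dfg = fg − dg + df.
As a 21×14 matrix over Z this has rank 13, with invariant factors (1,1,1,1,1,1,1,1,1,1,1,1,1).

From H_k ≅ ker(∂_k) / im(∂_{k+1}) we obtain:

  H_0: rank C_0 − rank ∂_1 = 7 − 6 = 1, and the invariant factors of ∂_1 are all 1, so H_0 = Z.
  H_1: rank ker ∂_1 − rank ∂_2 = (21 − 6) − 13 = 2, and the invariant factors of ∂_2 are all 1, so H_1 = Z^2.
  H_2: rank ker ∂_2 − rank ∂_3 = (14 − 13) − 0 = 1, and there is no ∂_3, so H_2 = Z.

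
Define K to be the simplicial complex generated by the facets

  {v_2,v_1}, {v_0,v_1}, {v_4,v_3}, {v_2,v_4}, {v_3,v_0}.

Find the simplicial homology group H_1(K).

K has 5 vertices, 5 edges.
rank ∂_1 = 4, rank ∂_2 = 0 ⇒ b_1 = 5 − 4 − 0 = 1. So H_1 ≅ Z.

H_1 ≅ Z.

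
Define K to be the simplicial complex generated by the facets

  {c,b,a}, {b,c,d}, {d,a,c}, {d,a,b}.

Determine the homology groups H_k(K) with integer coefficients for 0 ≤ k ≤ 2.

Fix the vertex order a < b < c < d and write every simplex with vertices in increasing order. Then dim K = 2 and the simplices of K are:

  0-simplices (4): a, b, c, d
  1-simplices (6): ab, ac, ad, bc, bd, cd
  2-simplices (4): abc, abd, acd, bcd

Hence C_0 ≅ Z^4, C_1 ≅ Z^6, C_2 ≅ Z^4.

Boundary ∂_1: C_1 → C_0 sends each edge [p,q] (with p < q) to q − p. For instance
  ∂cd = d − c.
This gives a 4×6 integer matrix of rank 3; reducing to Smith normal form yields diagonal entries (1,1,1).

∂_2: C_2 → C_1 sends each 2-simplex [p,q,r] to [q,r] − [p,r] + [p,q]. For instance
  ∂bcd = cd − bd + bc,
  ∂acd = cd − ad + ac.
The resulting 6×4 matrix has rank 3, and its Smith normal form has invariant factors (1,1,1).

Now H_k = ker ∂_k / im ∂_{k+1}, so:

  H_0: rank C_0 − rank ∂_1 = 4 − 3 = 1, and the invariant factors of ∂_1 are all 1, so H_0 ≅ Z.
  H_1: rank ker ∂_1 − rank ∂_2 = (6 − 3) − 3 = 0, and the invariant factors of ∂_2 are all 1, so H_1 ≅ 0.
  H_2: rank ker ∂_2 − rank ∂_3 = (4 − 3) − 0 = 1, and there is no ∂_3, so H_2 ≅ Z.

H_0 = Z,  H_1 = 0,  H_2 = Z.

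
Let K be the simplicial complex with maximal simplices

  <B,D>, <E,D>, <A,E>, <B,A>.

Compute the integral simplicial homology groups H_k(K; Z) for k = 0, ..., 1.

H_0 ≅ Z,  H_1 ≅ Z.

Fix the vertex order A < B < D < E and write every simplex with vertices in increasing order. Then dim K = 1 and the simplices of K are:

  0-simplices (4): A, B, D, E
  1-simplices (4): AB, AE, BD, DE

giving chain groups C_0 ≅ Z^4, C_1 ≅ Z^4.

Boundary ∂_1: C_1 → C_0 sends each edge [p,q] (with p < q) to q − p.
The 4×4 boundary matrix has rank 3 and Smith normal form diag(1,1,1).

Reading off H_k = ker ∂_k / im ∂_{k+1}:

  H_0: rank C_0 − rank ∂_1 = 4 − 3 = 1, and the invariant factors of ∂_1 are all 1, so H_0 = Z.
  H_1: rank ker ∂_1 − rank ∂_2 = (4 − 3) − 0 = 1, and there is no ∂_2, so H_1 = Z.

(K is a triangulation of the circle S^1.)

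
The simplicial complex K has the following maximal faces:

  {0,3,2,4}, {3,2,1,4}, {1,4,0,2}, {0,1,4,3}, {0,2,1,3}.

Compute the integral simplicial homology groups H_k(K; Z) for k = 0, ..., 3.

We work with the vertex ordering 0 < 1 < 2 < 3 < 4. The simplices of K, each written with vertices in increasing order, are:

  0-simplices (5): [0], [1], [2], [3], [4]
  1-simplices (10): [0,1], [0,2], [0,3], [0,4], [1,2], [1,3], [1,4], [2,3], [2,4], [3,4]
  2-simplices (10): [0,1,2], [0,1,3], [0,1,4], [0,2,3], [0,2,4], [0,3,4], [1,2,3], [1,2,4], [1,3,4], [2,3,4]
  3-simplices (5): [0,1,2,3], [0,1,2,4], [0,1,3,4], [0,2,3,4], [1,2,3,4]

giving chain groups C_0 ≅ Z^5, C_1 ≅ Z^10, C_2 ≅ Z^10, C_3 ≅ Z^5.

∂_1: C_1 → C_0 is given by ∂[p,q] = [q] − [p]. For instance
  ∂[0,4] = [4] − [0].
The 5×10 boundary matrix has rank 4 and Smith normal form diag(1,1,1,1).

Boundary ∂_2: C_2 → C_1 sends each 2-simplex [p,q,r] to [q,r] − [p,r] + [p,q]. For instance
  ∂[0,2,3] = [2,3] − [0,3] + [0,2],
  ∂[1,3,4] = [3,4] − [1,4] + [1,3].
This gives a 10×10 integer matrix of rank 6; reducing to Smith normal form yields diagonal entries (1,1,1,1,1,1).

Boundary ∂_3: C_3 → C_2 sends each 3-simplex σ to the alternating sum Σ_i (−1)^i (σ with its i-th vertex removed). For instance
  ∂[0,2,3,4] = [2,3,4] − [0,3,4] + [0,2,4] − [0,2,3],
  ∂[0,1,2,4] = [1,2,4] − [0,2,4] + [0,1,4] − [0,1,2].
As a 10×5 matrix over Z this has rank 4, with invariant factors (1,1,1,1).

From H_k ≅ ker(∂_k) / im(∂_{k+1}) we obtain:

  H_0: rank C_0 − rank ∂_1 = 5 − 4 = 1, and the invariant factors of ∂_1 are all 1, so H_0 = Z.
  H_1: rank ker ∂_1 − rank ∂_2 = (10 − 4) − 6 = 0, and the invariant factors of ∂_2 are all 1, so H_1 = 0.
  H_2: rank ker ∂_2 − rank ∂_3 = (10 − 6) − 4 = 0, and the invariant factors of ∂_3 are all 1, so H_2 = 0.
  H_3: rank ker ∂_3 − rank ∂_4 = (5 − 4) − 0 = 1, and there is no ∂_4, so H_3 = Z.

As a check, the Euler characteristic is 5 − 10 + 10 − 5 = 0, which agrees with 1 − 0 + 0 − 1 = 0.

H_0 = Z,  H_1 = 0,  H_2 = 0,  H_3 = Z.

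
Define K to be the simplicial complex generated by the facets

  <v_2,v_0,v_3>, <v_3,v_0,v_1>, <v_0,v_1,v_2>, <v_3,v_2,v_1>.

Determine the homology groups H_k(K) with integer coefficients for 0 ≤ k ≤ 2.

Fix the vertex order v_0 < v_1 < v_2 < v_3 and write every simplex with vertices in increasing order. Then dim K = 2 and the simplices of K are:

  0-simplices (4): [v_0], [v_1], [v_2], [v_3]
  1-simplices (6): [v_0,v_1], [v_0,v_2], [v_0,v_3], [v_1,v_2], [v_1,v_3], [v_2,v_3]
  2-simplices (4): [v_0,v_1,v_2], [v_0,v_1,v_3], [v_0,v_2,v_3], [v_1,v_2,v_3]

giving chain groups C_0 ≅ Z^4, C_1 ≅ Z^6, C_2 ≅ Z^4.

Boundary ∂_1: C_1 → C_0 is given by ∂[p,q] = [q] − [p]. For instance
  ∂[v_0,v_3] = [v_3] − [v_0].
This gives a 4×6 integer matrix of rank 3; reducing to Smith normal form yields diagonal entries (1,1,1).

Boundary ∂_2: C_2 → C_1 maps a triangle to the signed sum of its edges. For instance
  ∂[v_1,v_2,v_3] = [v_2,v_3] − [v_1,v_3] + [v_1,v_2],
  ∂[v_0,v_2,v_3] = [v_2,v_3] − [v_0,v_3] + [v_0,v_2].
This gives a 6×4 integer matrix of rank 3; reducing to Smith normal form yields diagonal entries (1,1,1).

Reading off H_k = ker ∂_k / im ∂_{k+1}:

  H_0: rank C_0 − rank ∂_1 = 4 − 3 = 1, and the invariant factors of ∂_1 are all 1, so H_0 = Z.
  H_1: rank ker ∂_1 − rank ∂_2 = (6 − 3) − 3 = 0, and the invariant factors of ∂_2 are all 1, so H_1 = 0.
  H_2: rank ker ∂_2 − rank ∂_3 = (4 − 3) − 0 = 1, and there is no ∂_3, so H_2 = Z.

As a check, the Euler characteristic is 4 − 6 + 4 = 2, which agrees with 1 − 0 + 1 = 2.
(K is a triangulation of the 2-sphere S^2.)

H_0 ≅ Z,  H_1 = 0,  H_2 ≅ Z.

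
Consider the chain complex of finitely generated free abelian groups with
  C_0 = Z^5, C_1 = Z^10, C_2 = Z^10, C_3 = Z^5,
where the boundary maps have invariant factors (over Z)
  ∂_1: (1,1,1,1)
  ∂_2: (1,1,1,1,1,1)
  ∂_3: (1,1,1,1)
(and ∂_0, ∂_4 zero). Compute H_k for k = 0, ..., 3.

H_0: b_0 = 5 − 0 − 4 = 1; torsion from ∂_1 factors > 1: none. So H_0 = Z.
H_1: b_1 = 10 − 4 − 6 = 0; torsion from ∂_2 factors > 1: none. So H_1 = 0.
H_2: b_2 = 10 − 6 − 4 = 0; torsion from ∂_3 factors > 1: none. So H_2 = 0.
H_3: b_3 = 5 − 4 − 0 = 1; torsion from ∂_4 factors > 1: none. So H_3 = Z.

H_0 = Z,  H_1 = 0,  H_2 = 0,  H_3 = Z.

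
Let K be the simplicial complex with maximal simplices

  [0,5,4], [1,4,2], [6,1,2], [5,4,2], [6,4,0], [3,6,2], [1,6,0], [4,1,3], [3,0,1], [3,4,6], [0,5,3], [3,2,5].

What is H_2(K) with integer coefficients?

H_2 = 0.

Take the total order 0 < 1 < 2 < 3 < 4 < 5 < 6 on the vertex set. Then K (dimension 2) consists of the simplices:

  0-simplices (7): [0], [1], [2], [3], [4], [5], [6]
  1-simplices (18): [0,1], [0,3], [0,4], [0,5], [0,6], [1,2], [1,3], [1,4], [1,6], [2,3], [2,4], [2,5], [2,6], [3,4], [3,5], [3,6], [4,5], [4,6]
  2-simplices (12): [0,1,3], [0,1,6], [0,3,5], [0,4,5], [0,4,6], [1,2,4], [1,2,6], [1,3,4], [2,3,5], [2,3,6], [2,4,5], [3,4,6]

so the chain groups are C_0 ≅ Z^7, C_1 ≅ Z^18, C_2 ≅ Z^12.

The boundary map ∂_1: C_1 → C_0 sends each edge [p,q] (with p < q) to q − p.
As a 7×18 matrix over Z this has rank 6, with invariant factors (1,1,1,1,1,1).

Boundary ∂_2: C_2 → C_1 sends each 2-simplex [p,q,r] to [q,r] − [p,r] + [p,q]. For instance
  ∂[1,2,4] = [2,4] − [1,4] + [1,2],
  ∂[0,1,6] = [1,6] − [0,6] + [0,1].
The 18×12 boundary matrix has rank 12 and Smith normal form diag(1,1,1,1,1,1,1,1,1,1,1,2).

Computing H_k = (kernel of ∂_k) / (image of ∂_{k+1}):

  H_2: rank ker ∂_2 − rank ∂_3 = (12 − 12) − 0 = 0, and there is no ∂_3, so H_2 = 0.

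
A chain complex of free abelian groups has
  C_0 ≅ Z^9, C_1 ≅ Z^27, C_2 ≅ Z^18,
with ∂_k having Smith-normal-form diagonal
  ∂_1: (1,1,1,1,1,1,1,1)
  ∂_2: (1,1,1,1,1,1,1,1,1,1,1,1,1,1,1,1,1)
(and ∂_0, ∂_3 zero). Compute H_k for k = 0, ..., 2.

H_0 = Z,  H_1 = Z^2,  H_2 = Z.

H_0: b_0 = 9 − 0 − 8 = 1; torsion from ∂_1 factors > 1: none. So H_0 = Z.
H_1: b_1 = 27 − 8 − 17 = 2; torsion from ∂_2 factors > 1: none. So H_1 = Z^2.
H_2: b_2 = 18 − 17 − 0 = 1; torsion from ∂_3 factors > 1: none. So H_2 = Z.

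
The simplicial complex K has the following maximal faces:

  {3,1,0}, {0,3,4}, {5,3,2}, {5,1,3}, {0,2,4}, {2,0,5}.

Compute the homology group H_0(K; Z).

We work with the vertex ordering 0 < 1 < 2 < 3 < 4 < 5. The simplices of K, each written with vertices in increasing order, are:

  0-simplices (6): [0], [1], [2], [3], [4], [5]
  1-simplices (12): [0,1], [0,2], [0,3], [0,4], [0,5], [1,3], [1,5], [2,3], [2,4], [2,5], [3,4], [3,5]
  2-simplices (6): [0,1,3], [0,2,4], [0,2,5], [0,3,4], [1,3,5], [2,3,5]

giving chain groups C_0 ≅ Z^6, C_1 ≅ Z^12, C_2 ≅ Z^6.

Boundary ∂_1: C_1 → C_0 sends each edge [p,q] (with p < q) to q − p. For instance
  ∂[0,3] = [3] − [0].
The resulting 6×12 matrix has rank 5, and its Smith normal form has invariant factors (1,1,1,1,1).

∂_2: C_2 → C_1 maps a triangle to the signed sum of its edges. For instance
  ∂[0,1,3] = [1,3] − [0,3] + [0,1],
  ∂[0,3,4] = [3,4] − [0,4] + [0,3].
The 12×6 boundary matrix has rank 6 and Smith normal form diag(1,1,1,1,1,1).

Reading off H_k = ker ∂_k / im ∂_{k+1}:

  H_0: rank C_0 − rank ∂_1 = 6 − 5 = 1, and the invariant factors of ∂_1 are all 1, so H_0 = Z.

H_0 = Z.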